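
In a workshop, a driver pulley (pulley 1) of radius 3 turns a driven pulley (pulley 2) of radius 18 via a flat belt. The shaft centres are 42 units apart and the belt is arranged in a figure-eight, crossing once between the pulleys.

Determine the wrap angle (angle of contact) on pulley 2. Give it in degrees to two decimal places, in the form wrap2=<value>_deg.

crossed belt: β = asin((r1+r2)/C) = asin(21/42) = 30.0000°
wrap1 = wrap2 = π + 2β = 240.0000°

wrap2=240.00_deg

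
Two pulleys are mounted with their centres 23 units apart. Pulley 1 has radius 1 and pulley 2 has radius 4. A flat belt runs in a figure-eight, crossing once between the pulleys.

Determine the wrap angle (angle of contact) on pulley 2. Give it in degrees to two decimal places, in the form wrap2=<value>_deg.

wrap2=205.11_deg

crossed belt: β = asin((r1+r2)/C) = asin(5/23) = 12.5559°
wrap1 = wrap2 = π + 2β = 205.1117°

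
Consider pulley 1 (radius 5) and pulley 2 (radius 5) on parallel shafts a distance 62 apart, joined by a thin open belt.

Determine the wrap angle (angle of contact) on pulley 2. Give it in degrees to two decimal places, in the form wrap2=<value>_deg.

open belt: β = asin((r2−r1)/C) = asin(0/62) = 0.0000°
wrap1 = π − 2β = 180.0000°
wrap2 = π + 2β = 180.0000°

wrap2=180.00_deg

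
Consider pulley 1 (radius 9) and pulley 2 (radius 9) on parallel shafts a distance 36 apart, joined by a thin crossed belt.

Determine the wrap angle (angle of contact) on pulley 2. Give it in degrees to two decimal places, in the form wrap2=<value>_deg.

wrap2=240.00_deg

crossed belt: β = asin((r1+r2)/C) = asin(18/36) = 30.0000°
wrap1 = wrap2 = π + 2β = 240.0000°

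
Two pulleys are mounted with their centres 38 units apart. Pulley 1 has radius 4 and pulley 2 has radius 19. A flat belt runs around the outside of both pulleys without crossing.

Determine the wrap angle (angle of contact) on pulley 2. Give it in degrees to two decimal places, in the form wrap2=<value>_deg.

wrap2=226.50_deg

open belt: β = asin((r2−r1)/C) = asin(15/38) = 23.2496°
wrap1 = π − 2β = 133.5009°
wrap2 = π + 2β = 226.4991°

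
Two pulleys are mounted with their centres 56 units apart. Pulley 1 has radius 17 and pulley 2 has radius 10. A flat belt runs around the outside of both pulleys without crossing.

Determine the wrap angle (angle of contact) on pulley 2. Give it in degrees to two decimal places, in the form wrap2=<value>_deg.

wrap2=165.64_deg

open belt: β = asin((r2−r1)/C) = asin(-7/56) = -7.1808°
wrap1 = π − 2β = 194.3615°
wrap2 = π + 2β = 165.6385°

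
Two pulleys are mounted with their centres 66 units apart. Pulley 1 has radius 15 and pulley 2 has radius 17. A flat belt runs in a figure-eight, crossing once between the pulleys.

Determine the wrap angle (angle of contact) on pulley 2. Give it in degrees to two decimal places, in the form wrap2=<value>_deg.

wrap2=238.01_deg

crossed belt: β = asin((r1+r2)/C) = asin(32/66) = 29.0025°
wrap1 = wrap2 = π + 2β = 238.0051°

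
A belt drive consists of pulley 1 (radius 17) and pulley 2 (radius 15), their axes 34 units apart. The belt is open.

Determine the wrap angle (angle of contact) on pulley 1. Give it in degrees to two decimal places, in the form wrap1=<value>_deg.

wrap1=186.74_deg

open belt: β = asin((r2−r1)/C) = asin(-2/34) = -3.3723°
wrap1 = π − 2β = 186.7446°
wrap2 = π + 2β = 173.2554°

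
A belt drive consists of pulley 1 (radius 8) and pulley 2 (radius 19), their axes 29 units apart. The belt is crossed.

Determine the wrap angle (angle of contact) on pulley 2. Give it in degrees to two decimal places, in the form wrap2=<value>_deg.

wrap2=317.19_deg

crossed belt: β = asin((r1+r2)/C) = asin(27/29) = 68.5967°
wrap1 = wrap2 = π + 2β = 317.1933°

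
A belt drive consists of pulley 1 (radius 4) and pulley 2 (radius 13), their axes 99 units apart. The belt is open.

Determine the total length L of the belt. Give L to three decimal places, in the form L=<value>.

open belt: β = asin((r2−r1)/C) = asin(9/99) = 5.2159°
wrap1 = π − 2β = 169.5682°
wrap2 = π + 2β = 190.4318°
tangent length = C·cosβ = 98.5901
L = r1·wrap1 + r2·wrap2 + 2·C·cosβ = 4·2.9595 + 13·3.3237 + 2·98.5901 = 252.2258

L=252.226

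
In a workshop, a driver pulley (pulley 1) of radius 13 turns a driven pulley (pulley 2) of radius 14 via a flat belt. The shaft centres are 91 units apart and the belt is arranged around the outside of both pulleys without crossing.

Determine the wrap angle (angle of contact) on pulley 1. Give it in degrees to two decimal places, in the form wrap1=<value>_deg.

wrap1=178.74_deg

open belt: β = asin((r2−r1)/C) = asin(1/91) = 0.6296°
wrap1 = π − 2β = 178.7407°
wrap2 = π + 2β = 181.2593°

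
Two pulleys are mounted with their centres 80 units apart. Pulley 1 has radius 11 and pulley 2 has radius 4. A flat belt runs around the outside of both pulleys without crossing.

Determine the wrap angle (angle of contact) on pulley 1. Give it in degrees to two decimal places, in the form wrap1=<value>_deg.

wrap1=190.04_deg

open belt: β = asin((r2−r1)/C) = asin(-7/80) = -5.0198°
wrap1 = π − 2β = 190.0396°
wrap2 = π + 2β = 169.9604°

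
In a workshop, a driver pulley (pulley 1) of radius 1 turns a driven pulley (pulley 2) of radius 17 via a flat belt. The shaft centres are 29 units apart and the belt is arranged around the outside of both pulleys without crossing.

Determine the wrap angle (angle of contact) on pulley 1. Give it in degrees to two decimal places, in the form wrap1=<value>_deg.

open belt: β = asin((r2−r1)/C) = asin(16/29) = 33.4854°
wrap1 = π − 2β = 113.0292°
wrap2 = π + 2β = 246.9708°

wrap1=113.03_deg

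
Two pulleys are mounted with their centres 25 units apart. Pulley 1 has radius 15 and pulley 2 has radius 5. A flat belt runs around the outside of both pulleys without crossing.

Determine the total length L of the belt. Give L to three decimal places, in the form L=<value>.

open belt: β = asin((r2−r1)/C) = asin(-10/25) = -23.5782°
wrap1 = π − 2β = 227.1564°
wrap2 = π + 2β = 132.8436°
tangent length = C·cosβ = 22.9129
L = r1·wrap1 + r2·wrap2 + 2·C·cosβ = 15·3.9646 + 5·2.3186 + 2·22.9129 = 116.8879

L=116.888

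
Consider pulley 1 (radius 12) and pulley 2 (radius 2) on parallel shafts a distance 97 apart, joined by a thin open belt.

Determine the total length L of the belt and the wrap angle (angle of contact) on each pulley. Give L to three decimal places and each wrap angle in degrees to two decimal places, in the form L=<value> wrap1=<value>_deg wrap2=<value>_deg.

open belt: β = asin((r2−r1)/C) = asin(-10/97) = -5.9173°
wrap1 = π − 2β = 191.8346°
wrap2 = π + 2β = 168.1654°
tangent length = C·cosβ = 96.4832
L = r1·wrap1 + r2·wrap2 + 2·C·cosβ = 12·3.3481 + 2·2.9350 + 2·96.4832 = 239.0141

L=239.014 wrap1=191.83_deg wrap2=168.17_deg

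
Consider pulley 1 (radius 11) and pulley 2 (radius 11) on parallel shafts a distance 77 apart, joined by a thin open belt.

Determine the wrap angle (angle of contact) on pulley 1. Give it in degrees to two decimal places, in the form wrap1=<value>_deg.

wrap1=180.00_deg

open belt: β = asin((r2−r1)/C) = asin(0/77) = 0.0000°
wrap1 = π − 2β = 180.0000°
wrap2 = π + 2β = 180.0000°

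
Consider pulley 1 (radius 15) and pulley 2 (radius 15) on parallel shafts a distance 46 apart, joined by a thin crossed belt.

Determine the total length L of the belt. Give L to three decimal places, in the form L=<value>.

crossed belt: β = asin((r1+r2)/C) = asin(30/46) = 40.7057°
wrap1 = wrap2 = π + 2β = 261.4114°
tangent length = C·cosβ = 34.8712
L = (r1+r2)·wrap + 2·C·cosβ = 30·4.5625 + 2·34.8712 = 206.6171

L=206.617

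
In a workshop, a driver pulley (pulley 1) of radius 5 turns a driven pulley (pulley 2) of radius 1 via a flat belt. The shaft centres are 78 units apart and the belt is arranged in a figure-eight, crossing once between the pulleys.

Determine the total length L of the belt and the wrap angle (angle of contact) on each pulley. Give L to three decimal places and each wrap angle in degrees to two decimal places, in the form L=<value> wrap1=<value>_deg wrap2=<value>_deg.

L=175.311 wrap1=188.82_deg wrap2=188.82_deg

crossed belt: β = asin((r1+r2)/C) = asin(6/78) = 4.4117°
wrap1 = wrap2 = π + 2β = 188.8235°
tangent length = C·cosβ = 77.7689
L = (r1+r2)·wrap + 2·C·cosβ = 6·3.2956 + 2·77.7689 = 175.3113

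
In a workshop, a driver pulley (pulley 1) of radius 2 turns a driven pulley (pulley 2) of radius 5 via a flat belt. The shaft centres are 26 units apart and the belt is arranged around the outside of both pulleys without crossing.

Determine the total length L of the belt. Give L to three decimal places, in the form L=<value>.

open belt: β = asin((r2−r1)/C) = asin(3/26) = 6.6258°
wrap1 = π − 2β = 166.7484°
wrap2 = π + 2β = 193.2516°
tangent length = C·cosβ = 25.8263
L = r1·wrap1 + r2·wrap2 + 2·C·cosβ = 2·2.9103 + 5·3.3729 + 2·25.8263 = 74.3377

L=74.338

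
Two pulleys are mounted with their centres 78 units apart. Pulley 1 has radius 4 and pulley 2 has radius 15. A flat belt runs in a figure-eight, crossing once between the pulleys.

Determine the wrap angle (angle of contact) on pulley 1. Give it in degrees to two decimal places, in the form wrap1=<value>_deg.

crossed belt: β = asin((r1+r2)/C) = asin(19/78) = 14.0985°
wrap1 = wrap2 = π + 2β = 208.1970°

wrap1=208.20_deg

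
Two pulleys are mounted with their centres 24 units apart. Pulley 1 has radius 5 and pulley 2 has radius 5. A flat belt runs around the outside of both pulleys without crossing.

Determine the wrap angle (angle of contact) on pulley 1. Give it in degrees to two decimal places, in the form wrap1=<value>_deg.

open belt: β = asin((r2−r1)/C) = asin(0/24) = 0.0000°
wrap1 = π − 2β = 180.0000°
wrap2 = π + 2β = 180.0000°

wrap1=180.00_deg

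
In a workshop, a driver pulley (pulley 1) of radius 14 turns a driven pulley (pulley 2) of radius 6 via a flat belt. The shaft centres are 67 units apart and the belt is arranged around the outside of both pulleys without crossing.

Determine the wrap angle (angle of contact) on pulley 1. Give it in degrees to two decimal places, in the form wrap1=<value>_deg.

wrap1=193.72_deg

open belt: β = asin((r2−r1)/C) = asin(-8/67) = -6.8576°
wrap1 = π − 2β = 193.7153°
wrap2 = π + 2β = 166.2847°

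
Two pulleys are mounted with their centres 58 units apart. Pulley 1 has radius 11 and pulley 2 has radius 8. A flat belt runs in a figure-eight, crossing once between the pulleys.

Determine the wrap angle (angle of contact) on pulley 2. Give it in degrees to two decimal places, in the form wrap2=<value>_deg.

wrap2=218.24_deg

crossed belt: β = asin((r1+r2)/C) = asin(19/58) = 19.1223°
wrap1 = wrap2 = π + 2β = 218.2447°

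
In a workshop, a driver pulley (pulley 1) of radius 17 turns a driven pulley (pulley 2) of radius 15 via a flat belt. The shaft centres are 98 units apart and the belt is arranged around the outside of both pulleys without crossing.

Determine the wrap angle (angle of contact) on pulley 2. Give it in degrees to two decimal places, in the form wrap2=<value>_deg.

wrap2=177.66_deg

open belt: β = asin((r2−r1)/C) = asin(-2/98) = -1.1694°
wrap1 = π − 2β = 182.3388°
wrap2 = π + 2β = 177.6612°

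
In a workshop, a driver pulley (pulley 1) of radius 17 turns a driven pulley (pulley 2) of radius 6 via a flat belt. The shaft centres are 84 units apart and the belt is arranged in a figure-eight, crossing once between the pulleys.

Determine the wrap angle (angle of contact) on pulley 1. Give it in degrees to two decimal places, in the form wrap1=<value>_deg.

wrap1=211.78_deg

crossed belt: β = asin((r1+r2)/C) = asin(23/84) = 15.8911°
wrap1 = wrap2 = π + 2β = 211.7822°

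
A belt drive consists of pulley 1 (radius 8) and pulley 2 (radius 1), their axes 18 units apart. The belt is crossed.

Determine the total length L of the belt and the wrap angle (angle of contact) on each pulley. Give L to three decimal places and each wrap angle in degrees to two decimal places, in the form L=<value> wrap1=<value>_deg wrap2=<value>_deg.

L=68.876 wrap1=240.00_deg wrap2=240.00_deg

crossed belt: β = asin((r1+r2)/C) = asin(9/18) = 30.0000°
wrap1 = wrap2 = π + 2β = 240.0000°
tangent length = C·cosβ = 15.5885
L = (r1+r2)·wrap + 2·C·cosβ = 9·4.1888 + 2·15.5885 = 68.8760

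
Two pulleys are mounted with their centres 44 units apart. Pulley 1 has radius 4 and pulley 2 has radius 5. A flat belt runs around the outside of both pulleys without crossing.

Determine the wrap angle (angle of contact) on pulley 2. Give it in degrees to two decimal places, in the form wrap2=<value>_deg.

wrap2=182.60_deg

open belt: β = asin((r2−r1)/C) = asin(1/44) = 1.3023°
wrap1 = π − 2β = 177.3954°
wrap2 = π + 2β = 182.6046°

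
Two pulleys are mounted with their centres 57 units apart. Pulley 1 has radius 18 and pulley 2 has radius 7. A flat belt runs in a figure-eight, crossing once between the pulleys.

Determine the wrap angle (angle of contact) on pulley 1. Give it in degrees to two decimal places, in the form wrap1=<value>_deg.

crossed belt: β = asin((r1+r2)/C) = asin(25/57) = 26.0144°
wrap1 = wrap2 = π + 2β = 232.0287°

wrap1=232.03_deg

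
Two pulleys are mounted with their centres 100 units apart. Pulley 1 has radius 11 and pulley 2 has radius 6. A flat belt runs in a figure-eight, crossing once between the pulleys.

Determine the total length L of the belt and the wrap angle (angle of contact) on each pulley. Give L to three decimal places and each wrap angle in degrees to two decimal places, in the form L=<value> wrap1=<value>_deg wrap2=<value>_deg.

L=256.304 wrap1=199.58_deg wrap2=199.58_deg

crossed belt: β = asin((r1+r2)/C) = asin(17/100) = 9.7878°
wrap1 = wrap2 = π + 2β = 199.5756°
tangent length = C·cosβ = 98.5444
L = (r1+r2)·wrap + 2·C·cosβ = 17·3.4833 + 2·98.5444 = 256.3041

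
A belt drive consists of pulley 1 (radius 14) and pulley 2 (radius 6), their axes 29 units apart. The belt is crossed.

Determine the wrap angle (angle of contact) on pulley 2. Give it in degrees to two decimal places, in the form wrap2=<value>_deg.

wrap2=267.21_deg

crossed belt: β = asin((r1+r2)/C) = asin(20/29) = 43.6028°
wrap1 = wrap2 = π + 2β = 267.2056°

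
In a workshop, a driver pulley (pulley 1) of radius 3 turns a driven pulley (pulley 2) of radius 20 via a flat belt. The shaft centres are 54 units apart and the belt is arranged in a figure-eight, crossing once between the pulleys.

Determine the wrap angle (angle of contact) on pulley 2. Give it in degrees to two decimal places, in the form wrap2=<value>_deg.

wrap2=230.42_deg

crossed belt: β = asin((r1+r2)/C) = asin(23/54) = 25.2093°
wrap1 = wrap2 = π + 2β = 230.4186°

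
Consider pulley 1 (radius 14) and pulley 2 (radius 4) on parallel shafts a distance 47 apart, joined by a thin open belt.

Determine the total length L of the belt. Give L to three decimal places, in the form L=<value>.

open belt: β = asin((r2−r1)/C) = asin(-10/47) = -12.2845°
wrap1 = π − 2β = 204.5690°
wrap2 = π + 2β = 155.4310°
tangent length = C·cosβ = 45.9239
L = r1·wrap1 + r2·wrap2 + 2·C·cosβ = 14·3.5704 + 4·2.7128 + 2·45.9239 = 152.6845

L=152.684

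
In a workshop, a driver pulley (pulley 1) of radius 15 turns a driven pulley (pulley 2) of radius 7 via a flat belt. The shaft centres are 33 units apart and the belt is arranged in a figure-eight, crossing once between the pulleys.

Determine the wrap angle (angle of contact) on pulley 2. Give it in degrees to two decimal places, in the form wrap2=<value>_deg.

crossed belt: β = asin((r1+r2)/C) = asin(22/33) = 41.8103°
wrap1 = wrap2 = π + 2β = 263.6206°

wrap2=263.62_deg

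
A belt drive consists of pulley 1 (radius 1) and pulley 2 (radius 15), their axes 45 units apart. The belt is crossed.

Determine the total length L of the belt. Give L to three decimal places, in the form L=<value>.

L=146.017

crossed belt: β = asin((r1+r2)/C) = asin(16/45) = 20.8275°
wrap1 = wrap2 = π + 2β = 221.6550°
tangent length = C·cosβ = 42.0595
L = (r1+r2)·wrap + 2·C·cosβ = 16·3.8686 + 2·42.0595 = 146.0167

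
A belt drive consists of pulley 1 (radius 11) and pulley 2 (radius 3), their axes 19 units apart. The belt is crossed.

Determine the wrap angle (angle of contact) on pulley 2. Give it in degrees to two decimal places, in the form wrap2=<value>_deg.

crossed belt: β = asin((r1+r2)/C) = asin(14/19) = 47.4631°
wrap1 = wrap2 = π + 2β = 274.9262°

wrap2=274.93_deg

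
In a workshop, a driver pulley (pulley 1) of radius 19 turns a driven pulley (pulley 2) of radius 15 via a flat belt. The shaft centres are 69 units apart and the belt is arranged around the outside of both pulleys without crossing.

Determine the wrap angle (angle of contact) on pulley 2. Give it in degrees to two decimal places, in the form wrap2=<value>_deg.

open belt: β = asin((r2−r1)/C) = asin(-4/69) = -3.3234°
wrap1 = π − 2β = 186.6467°
wrap2 = π + 2β = 173.3533°

wrap2=173.35_deg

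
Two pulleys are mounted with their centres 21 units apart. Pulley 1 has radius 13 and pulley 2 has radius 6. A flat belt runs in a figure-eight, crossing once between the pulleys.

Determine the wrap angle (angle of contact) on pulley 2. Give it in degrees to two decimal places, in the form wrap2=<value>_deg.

wrap2=309.58_deg

crossed belt: β = asin((r1+r2)/C) = asin(19/21) = 64.7912°
wrap1 = wrap2 = π + 2β = 309.5825°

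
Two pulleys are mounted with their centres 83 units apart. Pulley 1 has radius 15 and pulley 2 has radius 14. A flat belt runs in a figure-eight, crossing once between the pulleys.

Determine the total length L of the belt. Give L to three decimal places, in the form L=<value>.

crossed belt: β = asin((r1+r2)/C) = asin(29/83) = 20.4505°
wrap1 = wrap2 = π + 2β = 220.9009°
tangent length = C·cosβ = 77.7689
L = (r1+r2)·wrap + 2·C·cosβ = 29·3.8554 + 2·77.7689 = 267.3458

L=267.346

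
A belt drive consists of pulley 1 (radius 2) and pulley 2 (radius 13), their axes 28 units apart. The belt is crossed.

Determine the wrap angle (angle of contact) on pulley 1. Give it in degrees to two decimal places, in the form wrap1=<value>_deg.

crossed belt: β = asin((r1+r2)/C) = asin(15/28) = 32.3924°
wrap1 = wrap2 = π + 2β = 244.7847°

wrap1=244.78_deg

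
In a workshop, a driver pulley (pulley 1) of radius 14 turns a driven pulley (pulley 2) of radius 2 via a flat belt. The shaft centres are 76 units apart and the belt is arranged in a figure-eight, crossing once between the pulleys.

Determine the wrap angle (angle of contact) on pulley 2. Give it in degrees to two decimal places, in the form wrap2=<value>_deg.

crossed belt: β = asin((r1+r2)/C) = asin(16/76) = 12.1532°
wrap1 = wrap2 = π + 2β = 204.3064°

wrap2=204.31_deg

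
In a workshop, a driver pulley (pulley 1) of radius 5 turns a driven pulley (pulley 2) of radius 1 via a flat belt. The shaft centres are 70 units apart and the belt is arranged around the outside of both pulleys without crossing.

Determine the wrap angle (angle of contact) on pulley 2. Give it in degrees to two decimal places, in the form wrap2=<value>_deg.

wrap2=173.45_deg

open belt: β = asin((r2−r1)/C) = asin(-4/70) = -3.2758°
wrap1 = π − 2β = 186.5517°
wrap2 = π + 2β = 173.4483°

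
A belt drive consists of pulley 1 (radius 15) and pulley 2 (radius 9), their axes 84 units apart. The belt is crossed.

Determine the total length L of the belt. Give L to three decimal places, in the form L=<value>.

crossed belt: β = asin((r1+r2)/C) = asin(24/84) = 16.6015°
wrap1 = wrap2 = π + 2β = 213.2031°
tangent length = C·cosβ = 80.4984
L = (r1+r2)·wrap + 2·C·cosβ = 24·3.7211 + 2·80.4984 = 250.3032

L=250.303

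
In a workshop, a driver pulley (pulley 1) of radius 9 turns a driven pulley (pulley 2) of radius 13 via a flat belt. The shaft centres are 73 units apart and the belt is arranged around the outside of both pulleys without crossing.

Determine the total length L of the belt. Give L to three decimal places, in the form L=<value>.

L=215.334

open belt: β = asin((r2−r1)/C) = asin(4/73) = 3.1411°
wrap1 = π − 2β = 173.7179°
wrap2 = π + 2β = 186.2821°
tangent length = C·cosβ = 72.8903
L = r1·wrap1 + r2·wrap2 + 2·C·cosβ = 9·3.0319 + 13·3.2512 + 2·72.8903 = 215.3343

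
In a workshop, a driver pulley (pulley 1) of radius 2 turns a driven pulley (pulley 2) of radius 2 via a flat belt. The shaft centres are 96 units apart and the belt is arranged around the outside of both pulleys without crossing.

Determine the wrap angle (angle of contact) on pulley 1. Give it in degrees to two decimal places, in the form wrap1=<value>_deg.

wrap1=180.00_deg

open belt: β = asin((r2−r1)/C) = asin(0/96) = 0.0000°
wrap1 = π − 2β = 180.0000°
wrap2 = π + 2β = 180.0000°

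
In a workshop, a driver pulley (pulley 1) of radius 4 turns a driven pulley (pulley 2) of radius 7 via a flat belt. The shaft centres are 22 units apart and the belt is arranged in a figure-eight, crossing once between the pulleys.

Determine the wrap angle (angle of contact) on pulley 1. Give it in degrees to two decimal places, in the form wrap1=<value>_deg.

crossed belt: β = asin((r1+r2)/C) = asin(11/22) = 30.0000°
wrap1 = wrap2 = π + 2β = 240.0000°

wrap1=240.00_deg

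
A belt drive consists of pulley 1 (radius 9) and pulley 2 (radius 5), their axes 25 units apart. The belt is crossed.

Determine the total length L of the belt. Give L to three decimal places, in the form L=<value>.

L=102.050

crossed belt: β = asin((r1+r2)/C) = asin(14/25) = 34.0558°
wrap1 = wrap2 = π + 2β = 248.1116°
tangent length = C·cosβ = 20.7123
L = (r1+r2)·wrap + 2·C·cosβ = 14·4.3304 + 2·20.7123 = 102.0497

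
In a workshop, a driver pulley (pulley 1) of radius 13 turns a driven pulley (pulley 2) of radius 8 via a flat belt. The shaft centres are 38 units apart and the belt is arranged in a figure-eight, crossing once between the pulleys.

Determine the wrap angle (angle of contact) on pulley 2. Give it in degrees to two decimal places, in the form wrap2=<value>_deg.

crossed belt: β = asin((r1+r2)/C) = asin(21/38) = 33.5477°
wrap1 = wrap2 = π + 2β = 247.0955°

wrap2=247.10_deg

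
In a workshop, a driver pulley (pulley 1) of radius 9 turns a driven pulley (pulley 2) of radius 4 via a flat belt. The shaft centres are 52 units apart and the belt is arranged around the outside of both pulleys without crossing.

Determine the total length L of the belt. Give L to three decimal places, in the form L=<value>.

open belt: β = asin((r2−r1)/C) = asin(-5/52) = -5.5177°
wrap1 = π − 2β = 191.0355°
wrap2 = π + 2β = 168.9645°
tangent length = C·cosβ = 51.7591
L = r1·wrap1 + r2·wrap2 + 2·C·cosβ = 9·3.3342 + 4·2.9490 + 2·51.7591 = 145.3218

L=145.322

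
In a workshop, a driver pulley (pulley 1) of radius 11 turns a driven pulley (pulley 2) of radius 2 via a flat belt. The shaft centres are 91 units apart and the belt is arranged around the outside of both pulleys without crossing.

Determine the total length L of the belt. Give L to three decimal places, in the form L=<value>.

open belt: β = asin((r2−r1)/C) = asin(-9/91) = -5.6759°
wrap1 = π − 2β = 191.3518°
wrap2 = π + 2β = 168.6482°
tangent length = C·cosβ = 90.5539
L = r1·wrap1 + r2·wrap2 + 2·C·cosβ = 11·3.3397 + 2·2.9435 + 2·90.5539 = 223.7315

L=223.732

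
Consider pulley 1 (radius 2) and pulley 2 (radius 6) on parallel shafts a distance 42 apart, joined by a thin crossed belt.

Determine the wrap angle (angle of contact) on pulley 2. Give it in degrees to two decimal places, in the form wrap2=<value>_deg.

wrap2=201.96_deg

crossed belt: β = asin((r1+r2)/C) = asin(8/42) = 10.9806°
wrap1 = wrap2 = π + 2β = 201.9612°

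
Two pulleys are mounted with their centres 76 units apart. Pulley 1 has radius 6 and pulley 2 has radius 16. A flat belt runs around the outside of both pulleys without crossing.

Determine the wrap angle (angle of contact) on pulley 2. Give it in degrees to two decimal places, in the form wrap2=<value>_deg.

open belt: β = asin((r2−r1)/C) = asin(10/76) = 7.5608°
wrap1 = π − 2β = 164.8783°
wrap2 = π + 2β = 195.1217°

wrap2=195.12_deg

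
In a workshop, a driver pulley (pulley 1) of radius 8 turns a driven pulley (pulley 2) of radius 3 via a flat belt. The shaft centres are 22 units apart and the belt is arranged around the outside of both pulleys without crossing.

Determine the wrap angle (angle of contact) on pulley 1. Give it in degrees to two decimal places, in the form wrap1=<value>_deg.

open belt: β = asin((r2−r1)/C) = asin(-5/22) = -13.1366°
wrap1 = π − 2β = 206.2731°
wrap2 = π + 2β = 153.7269°

wrap1=206.27_deg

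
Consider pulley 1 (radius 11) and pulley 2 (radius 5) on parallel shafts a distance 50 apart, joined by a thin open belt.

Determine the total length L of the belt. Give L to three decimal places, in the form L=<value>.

L=150.986

open belt: β = asin((r2−r1)/C) = asin(-6/50) = -6.8921°
wrap1 = π − 2β = 193.7842°
wrap2 = π + 2β = 166.2158°
tangent length = C·cosβ = 49.6387
L = r1·wrap1 + r2·wrap2 + 2·C·cosβ = 11·3.3822 + 5·2.9010 + 2·49.6387 = 150.9864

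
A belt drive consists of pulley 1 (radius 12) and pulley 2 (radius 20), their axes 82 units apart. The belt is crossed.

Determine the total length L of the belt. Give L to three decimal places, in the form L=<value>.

crossed belt: β = asin((r1+r2)/C) = asin(32/82) = 22.9697°
wrap1 = wrap2 = π + 2β = 225.9394°
tangent length = C·cosβ = 75.4983
L = (r1+r2)·wrap + 2·C·cosβ = 32·3.9434 + 2·75.4983 = 277.1850

L=277.185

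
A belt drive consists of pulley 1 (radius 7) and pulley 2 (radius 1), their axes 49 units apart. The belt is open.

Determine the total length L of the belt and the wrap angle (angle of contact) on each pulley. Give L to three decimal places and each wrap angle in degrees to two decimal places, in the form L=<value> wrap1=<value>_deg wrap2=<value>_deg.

L=123.868 wrap1=194.07_deg wrap2=165.93_deg

open belt: β = asin((r2−r1)/C) = asin(-6/49) = -7.0335°
wrap1 = π − 2β = 194.0669°
wrap2 = π + 2β = 165.9331°
tangent length = C·cosβ = 48.6313
L = r1·wrap1 + r2·wrap2 + 2·C·cosβ = 7·3.3871 + 1·2.8961 + 2·48.6313 = 123.8684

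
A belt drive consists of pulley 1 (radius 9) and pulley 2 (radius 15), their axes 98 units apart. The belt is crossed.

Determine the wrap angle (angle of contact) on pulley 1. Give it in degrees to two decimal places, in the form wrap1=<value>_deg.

crossed belt: β = asin((r1+r2)/C) = asin(24/98) = 14.1758°
wrap1 = wrap2 = π + 2β = 208.3516°

wrap1=208.35_deg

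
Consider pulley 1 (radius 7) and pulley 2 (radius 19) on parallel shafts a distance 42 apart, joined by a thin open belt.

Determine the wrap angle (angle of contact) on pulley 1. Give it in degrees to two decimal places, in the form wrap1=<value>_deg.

open belt: β = asin((r2−r1)/C) = asin(12/42) = 16.6015°
wrap1 = π − 2β = 146.7969°
wrap2 = π + 2β = 213.2031°

wrap1=146.80_deg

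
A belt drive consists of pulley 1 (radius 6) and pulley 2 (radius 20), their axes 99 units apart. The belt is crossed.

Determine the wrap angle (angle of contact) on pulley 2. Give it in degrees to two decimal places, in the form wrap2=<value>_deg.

wrap2=210.45_deg

crossed belt: β = asin((r1+r2)/C) = asin(26/99) = 15.2260°
wrap1 = wrap2 = π + 2β = 210.4519°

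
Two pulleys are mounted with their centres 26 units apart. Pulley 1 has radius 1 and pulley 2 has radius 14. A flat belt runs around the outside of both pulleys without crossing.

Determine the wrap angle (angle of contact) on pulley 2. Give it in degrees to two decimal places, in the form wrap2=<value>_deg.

open belt: β = asin((r2−r1)/C) = asin(13/26) = 30.0000°
wrap1 = π − 2β = 120.0000°
wrap2 = π + 2β = 240.0000°

wrap2=240.00_deg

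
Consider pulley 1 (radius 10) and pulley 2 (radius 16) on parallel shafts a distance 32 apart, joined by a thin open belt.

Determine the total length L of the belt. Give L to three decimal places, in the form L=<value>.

open belt: β = asin((r2−r1)/C) = asin(6/32) = 10.8069°
wrap1 = π − 2β = 158.3862°
wrap2 = π + 2β = 201.6138°
tangent length = C·cosβ = 31.4325
L = r1·wrap1 + r2·wrap2 + 2·C·cosβ = 10·2.7644 + 16·3.5188 + 2·31.4325 = 146.8097

L=146.810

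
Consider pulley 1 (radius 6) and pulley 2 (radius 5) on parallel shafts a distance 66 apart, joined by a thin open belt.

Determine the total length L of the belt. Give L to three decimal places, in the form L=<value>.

L=166.573

open belt: β = asin((r2−r1)/C) = asin(-1/66) = -0.8682°
wrap1 = π − 2β = 181.7363°
wrap2 = π + 2β = 178.2637°
tangent length = C·cosβ = 65.9924
L = r1·wrap1 + r2·wrap2 + 2·C·cosβ = 6·3.1719 + 5·3.1113 + 2·65.9924 = 166.5727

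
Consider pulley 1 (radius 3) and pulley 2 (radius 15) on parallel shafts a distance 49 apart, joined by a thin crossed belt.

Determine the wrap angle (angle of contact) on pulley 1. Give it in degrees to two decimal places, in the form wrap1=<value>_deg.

crossed belt: β = asin((r1+r2)/C) = asin(18/49) = 21.5521°
wrap1 = wrap2 = π + 2β = 223.1042°

wrap1=223.10_deg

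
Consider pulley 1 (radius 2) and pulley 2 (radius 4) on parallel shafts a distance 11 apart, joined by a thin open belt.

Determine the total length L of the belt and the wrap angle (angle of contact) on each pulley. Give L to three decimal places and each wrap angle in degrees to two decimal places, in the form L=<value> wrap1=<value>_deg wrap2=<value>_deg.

open belt: β = asin((r2−r1)/C) = asin(2/11) = 10.4757°
wrap1 = π − 2β = 159.0486°
wrap2 = π + 2β = 200.9514°
tangent length = C·cosβ = 10.8167
L = r1·wrap1 + r2·wrap2 + 2·C·cosβ = 2·2.7759 + 4·3.5073 + 2·10.8167 = 41.2142

L=41.214 wrap1=159.05_deg wrap2=200.95_deg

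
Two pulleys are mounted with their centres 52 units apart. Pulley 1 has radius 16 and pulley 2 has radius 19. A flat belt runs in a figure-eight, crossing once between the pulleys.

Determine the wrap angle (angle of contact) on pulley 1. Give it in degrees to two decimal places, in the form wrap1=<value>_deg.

crossed belt: β = asin((r1+r2)/C) = asin(35/52) = 42.3050°
wrap1 = wrap2 = π + 2β = 264.6100°

wrap1=264.61_deg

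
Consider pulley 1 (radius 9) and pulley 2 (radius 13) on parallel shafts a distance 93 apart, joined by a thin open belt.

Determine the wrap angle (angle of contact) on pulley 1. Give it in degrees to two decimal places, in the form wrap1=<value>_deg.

wrap1=175.07_deg

open belt: β = asin((r2−r1)/C) = asin(4/93) = 2.4651°
wrap1 = π − 2β = 175.0698°
wrap2 = π + 2β = 184.9302°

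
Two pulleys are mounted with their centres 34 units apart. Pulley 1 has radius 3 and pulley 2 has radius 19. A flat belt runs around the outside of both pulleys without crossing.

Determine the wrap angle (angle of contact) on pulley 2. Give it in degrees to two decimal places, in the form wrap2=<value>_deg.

wrap2=236.14_deg

open belt: β = asin((r2−r1)/C) = asin(16/34) = 28.0725°
wrap1 = π − 2β = 123.8550°
wrap2 = π + 2β = 236.1450°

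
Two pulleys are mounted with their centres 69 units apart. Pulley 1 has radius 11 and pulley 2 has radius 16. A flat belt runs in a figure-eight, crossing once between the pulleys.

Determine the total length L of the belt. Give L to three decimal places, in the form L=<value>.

crossed belt: β = asin((r1+r2)/C) = asin(27/69) = 23.0357°
wrap1 = wrap2 = π + 2β = 226.0714°
tangent length = C·cosβ = 63.4980
L = (r1+r2)·wrap + 2·C·cosβ = 27·3.9457 + 2·63.4980 = 233.5297

L=233.530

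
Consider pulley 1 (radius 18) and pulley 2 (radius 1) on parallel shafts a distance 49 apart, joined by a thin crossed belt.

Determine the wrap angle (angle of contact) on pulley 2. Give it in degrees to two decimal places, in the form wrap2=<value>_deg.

crossed belt: β = asin((r1+r2)/C) = asin(19/49) = 22.8149°
wrap1 = wrap2 = π + 2β = 225.6298°

wrap2=225.63_deg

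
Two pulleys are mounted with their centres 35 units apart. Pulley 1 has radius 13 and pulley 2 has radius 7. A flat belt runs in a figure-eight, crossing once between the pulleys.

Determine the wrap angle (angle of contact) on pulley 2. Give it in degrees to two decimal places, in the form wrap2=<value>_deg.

crossed belt: β = asin((r1+r2)/C) = asin(20/35) = 34.8499°
wrap1 = wrap2 = π + 2β = 249.6998°

wrap2=249.70_deg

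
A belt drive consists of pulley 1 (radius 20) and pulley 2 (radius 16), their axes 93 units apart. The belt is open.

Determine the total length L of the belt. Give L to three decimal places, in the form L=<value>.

L=299.269

open belt: β = asin((r2−r1)/C) = asin(-4/93) = -2.4651°
wrap1 = π − 2β = 184.9302°
wrap2 = π + 2β = 175.0698°
tangent length = C·cosβ = 92.9139
L = r1·wrap1 + r2·wrap2 + 2·C·cosβ = 20·3.2276 + 16·3.0555 + 2·92.9139 = 299.2694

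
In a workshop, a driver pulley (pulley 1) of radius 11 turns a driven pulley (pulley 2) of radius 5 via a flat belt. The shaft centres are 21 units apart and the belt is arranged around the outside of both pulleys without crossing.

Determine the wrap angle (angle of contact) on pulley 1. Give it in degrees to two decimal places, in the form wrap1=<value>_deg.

wrap1=213.20_deg

open belt: β = asin((r2−r1)/C) = asin(-6/21) = -16.6015°
wrap1 = π − 2β = 213.2031°
wrap2 = π + 2β = 146.7969°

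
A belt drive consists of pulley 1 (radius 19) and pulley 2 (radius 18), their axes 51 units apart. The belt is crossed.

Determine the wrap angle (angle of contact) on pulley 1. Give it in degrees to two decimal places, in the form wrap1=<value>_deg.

wrap1=273.02_deg

crossed belt: β = asin((r1+r2)/C) = asin(37/51) = 46.5096°
wrap1 = wrap2 = π + 2β = 273.0193°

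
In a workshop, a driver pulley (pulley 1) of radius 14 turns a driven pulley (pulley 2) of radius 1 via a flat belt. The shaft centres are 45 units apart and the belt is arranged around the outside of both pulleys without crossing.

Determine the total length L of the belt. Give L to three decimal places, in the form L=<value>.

open belt: β = asin((r2−r1)/C) = asin(-13/45) = -16.7914°
wrap1 = π − 2β = 213.5829°
wrap2 = π + 2β = 146.4171°
tangent length = C·cosβ = 43.0813
L = r1·wrap1 + r2·wrap2 + 2·C·cosβ = 14·3.7277 + 1·2.5555 + 2·43.0813 = 140.9062

L=140.906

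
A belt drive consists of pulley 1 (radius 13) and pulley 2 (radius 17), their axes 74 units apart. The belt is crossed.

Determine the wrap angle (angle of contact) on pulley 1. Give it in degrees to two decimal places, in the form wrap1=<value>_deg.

crossed belt: β = asin((r1+r2)/C) = asin(30/74) = 23.9165°
wrap1 = wrap2 = π + 2β = 227.8331°

wrap1=227.83_deg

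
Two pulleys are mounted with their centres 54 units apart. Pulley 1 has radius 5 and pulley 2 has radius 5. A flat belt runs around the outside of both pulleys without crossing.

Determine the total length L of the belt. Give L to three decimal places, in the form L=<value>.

L=139.416

open belt: β = asin((r2−r1)/C) = asin(0/54) = 0.0000°
wrap1 = π − 2β = 180.0000°
wrap2 = π + 2β = 180.0000°
tangent length = C·cosβ = 54.0000
L = r1·wrap1 + r2·wrap2 + 2·C·cosβ = 5·3.1416 + 5·3.1416 + 2·54.0000 = 139.4159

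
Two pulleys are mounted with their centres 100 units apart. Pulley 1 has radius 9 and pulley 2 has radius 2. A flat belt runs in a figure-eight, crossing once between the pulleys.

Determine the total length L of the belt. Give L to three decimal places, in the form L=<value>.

crossed belt: β = asin((r1+r2)/C) = asin(11/100) = 6.3153°
wrap1 = wrap2 = π + 2β = 192.6306°
tangent length = C·cosβ = 99.3932
L = (r1+r2)·wrap + 2·C·cosβ = 11·3.3620 + 2·99.3932 = 235.7687

L=235.769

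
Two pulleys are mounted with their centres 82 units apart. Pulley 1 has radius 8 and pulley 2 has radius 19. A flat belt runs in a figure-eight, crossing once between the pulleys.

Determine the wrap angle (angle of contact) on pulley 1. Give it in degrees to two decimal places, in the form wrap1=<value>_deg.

wrap1=218.45_deg

crossed belt: β = asin((r1+r2)/C) = asin(27/82) = 19.2244°
wrap1 = wrap2 = π + 2β = 218.4487°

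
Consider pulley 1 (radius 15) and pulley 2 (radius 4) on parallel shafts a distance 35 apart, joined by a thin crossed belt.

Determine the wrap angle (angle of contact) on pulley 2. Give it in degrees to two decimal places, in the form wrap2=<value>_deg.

crossed belt: β = asin((r1+r2)/C) = asin(19/35) = 32.8783°
wrap1 = wrap2 = π + 2β = 245.7567°

wrap2=245.76_deg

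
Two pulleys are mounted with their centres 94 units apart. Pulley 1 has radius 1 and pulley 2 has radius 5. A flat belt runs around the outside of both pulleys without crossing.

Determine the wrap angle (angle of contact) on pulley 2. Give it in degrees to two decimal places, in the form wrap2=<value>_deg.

wrap2=184.88_deg

open belt: β = asin((r2−r1)/C) = asin(4/94) = 2.4389°
wrap1 = π − 2β = 175.1223°
wrap2 = π + 2β = 184.8777°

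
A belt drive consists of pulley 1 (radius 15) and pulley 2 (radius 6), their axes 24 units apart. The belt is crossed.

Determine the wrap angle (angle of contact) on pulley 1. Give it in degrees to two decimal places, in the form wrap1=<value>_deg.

crossed belt: β = asin((r1+r2)/C) = asin(21/24) = 61.0450°
wrap1 = wrap2 = π + 2β = 302.0900°

wrap1=302.09_deg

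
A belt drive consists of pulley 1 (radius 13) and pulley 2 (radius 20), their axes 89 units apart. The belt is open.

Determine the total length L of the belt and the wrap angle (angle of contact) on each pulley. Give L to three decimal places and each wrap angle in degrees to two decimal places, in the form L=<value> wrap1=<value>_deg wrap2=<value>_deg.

open belt: β = asin((r2−r1)/C) = asin(7/89) = 4.5111°
wrap1 = π − 2β = 170.9779°
wrap2 = π + 2β = 189.0221°
tangent length = C·cosβ = 88.7243
L = r1·wrap1 + r2·wrap2 + 2·C·cosβ = 13·2.9841 + 20·3.2991 + 2·88.7243 = 282.2234

L=282.223 wrap1=170.98_deg wrap2=189.02_deg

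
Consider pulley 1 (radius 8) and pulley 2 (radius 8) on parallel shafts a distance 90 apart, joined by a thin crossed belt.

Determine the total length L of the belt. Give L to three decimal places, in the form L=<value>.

crossed belt: β = asin((r1+r2)/C) = asin(16/90) = 10.2403°
wrap1 = wrap2 = π + 2β = 200.4807°
tangent length = C·cosβ = 88.5664
L = (r1+r2)·wrap + 2·C·cosβ = 16·3.4990 + 2·88.5664 = 233.1175

L=233.117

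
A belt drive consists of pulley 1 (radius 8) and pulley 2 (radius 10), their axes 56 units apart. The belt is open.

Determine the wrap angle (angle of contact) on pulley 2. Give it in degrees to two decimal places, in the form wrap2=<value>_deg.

wrap2=184.09_deg

open belt: β = asin((r2−r1)/C) = asin(2/56) = 2.0467°
wrap1 = π − 2β = 175.9066°
wrap2 = π + 2β = 184.0934°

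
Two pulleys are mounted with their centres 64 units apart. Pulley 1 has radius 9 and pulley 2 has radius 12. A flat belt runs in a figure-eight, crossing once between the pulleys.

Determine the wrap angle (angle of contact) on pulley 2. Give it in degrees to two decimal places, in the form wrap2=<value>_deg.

crossed belt: β = asin((r1+r2)/C) = asin(21/64) = 19.1550°
wrap1 = wrap2 = π + 2β = 218.3100°

wrap2=218.31_deg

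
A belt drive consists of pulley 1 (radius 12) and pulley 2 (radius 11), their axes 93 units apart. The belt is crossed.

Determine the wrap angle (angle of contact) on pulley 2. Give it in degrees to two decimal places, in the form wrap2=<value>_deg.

crossed belt: β = asin((r1+r2)/C) = asin(23/93) = 14.3185°
wrap1 = wrap2 = π + 2β = 208.6370°

wrap2=208.64_deg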